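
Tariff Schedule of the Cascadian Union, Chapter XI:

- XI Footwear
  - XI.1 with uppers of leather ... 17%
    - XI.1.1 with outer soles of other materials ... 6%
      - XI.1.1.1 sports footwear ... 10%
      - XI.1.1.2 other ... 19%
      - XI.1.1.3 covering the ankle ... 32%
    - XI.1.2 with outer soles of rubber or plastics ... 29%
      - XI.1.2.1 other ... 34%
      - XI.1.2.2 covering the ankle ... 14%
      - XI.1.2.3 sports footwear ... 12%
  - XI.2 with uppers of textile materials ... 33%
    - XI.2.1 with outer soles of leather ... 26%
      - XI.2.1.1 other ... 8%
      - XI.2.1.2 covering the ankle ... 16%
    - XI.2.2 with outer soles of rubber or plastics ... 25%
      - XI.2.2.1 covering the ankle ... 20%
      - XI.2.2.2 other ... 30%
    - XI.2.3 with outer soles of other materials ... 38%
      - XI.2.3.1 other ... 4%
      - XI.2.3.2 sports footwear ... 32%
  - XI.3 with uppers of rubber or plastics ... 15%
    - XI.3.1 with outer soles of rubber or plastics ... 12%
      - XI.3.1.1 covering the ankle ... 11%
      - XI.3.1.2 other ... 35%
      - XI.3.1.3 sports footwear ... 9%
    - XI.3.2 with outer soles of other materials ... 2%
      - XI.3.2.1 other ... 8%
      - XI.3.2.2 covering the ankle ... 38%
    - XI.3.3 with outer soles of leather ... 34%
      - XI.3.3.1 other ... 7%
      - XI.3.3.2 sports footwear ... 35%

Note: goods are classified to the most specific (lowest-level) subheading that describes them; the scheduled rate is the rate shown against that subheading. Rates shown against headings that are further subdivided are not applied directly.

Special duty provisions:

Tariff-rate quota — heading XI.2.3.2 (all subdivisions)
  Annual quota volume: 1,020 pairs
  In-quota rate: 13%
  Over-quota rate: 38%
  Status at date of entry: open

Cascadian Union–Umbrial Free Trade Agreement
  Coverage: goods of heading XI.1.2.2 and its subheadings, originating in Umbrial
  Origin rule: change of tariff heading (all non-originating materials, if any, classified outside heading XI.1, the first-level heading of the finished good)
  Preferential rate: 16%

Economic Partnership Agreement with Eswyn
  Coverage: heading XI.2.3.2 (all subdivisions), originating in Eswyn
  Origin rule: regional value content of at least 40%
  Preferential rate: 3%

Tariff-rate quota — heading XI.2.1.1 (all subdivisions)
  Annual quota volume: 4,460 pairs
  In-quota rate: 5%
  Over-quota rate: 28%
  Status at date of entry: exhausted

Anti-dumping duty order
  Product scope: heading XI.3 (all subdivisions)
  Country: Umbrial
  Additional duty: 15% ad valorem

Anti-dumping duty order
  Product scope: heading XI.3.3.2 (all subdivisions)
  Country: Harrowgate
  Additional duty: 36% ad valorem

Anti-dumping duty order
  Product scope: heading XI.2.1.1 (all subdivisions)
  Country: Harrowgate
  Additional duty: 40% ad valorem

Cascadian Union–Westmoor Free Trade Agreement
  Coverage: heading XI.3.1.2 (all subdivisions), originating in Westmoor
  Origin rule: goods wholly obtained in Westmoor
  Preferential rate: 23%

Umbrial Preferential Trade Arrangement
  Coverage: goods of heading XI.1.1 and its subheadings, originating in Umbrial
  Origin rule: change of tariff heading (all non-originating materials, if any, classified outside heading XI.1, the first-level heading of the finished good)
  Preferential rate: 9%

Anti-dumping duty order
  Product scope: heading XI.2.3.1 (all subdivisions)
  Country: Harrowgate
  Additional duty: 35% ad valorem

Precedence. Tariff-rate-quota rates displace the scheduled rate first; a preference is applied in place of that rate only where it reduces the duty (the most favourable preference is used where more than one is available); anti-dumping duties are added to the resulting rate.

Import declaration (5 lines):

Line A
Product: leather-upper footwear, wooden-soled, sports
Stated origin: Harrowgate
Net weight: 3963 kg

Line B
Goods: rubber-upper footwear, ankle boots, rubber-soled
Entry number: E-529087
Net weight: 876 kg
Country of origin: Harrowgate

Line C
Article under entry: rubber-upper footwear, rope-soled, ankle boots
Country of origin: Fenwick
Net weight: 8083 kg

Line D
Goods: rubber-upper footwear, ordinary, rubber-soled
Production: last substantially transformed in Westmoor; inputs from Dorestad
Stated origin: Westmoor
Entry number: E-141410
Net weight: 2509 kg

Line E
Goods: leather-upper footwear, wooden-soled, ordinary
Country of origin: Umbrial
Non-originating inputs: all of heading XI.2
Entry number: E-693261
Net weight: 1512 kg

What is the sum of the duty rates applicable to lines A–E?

103%

Line A: leather-upper → XI.1; wooden-soled → XI.1.1; sports → XI.1.1.1. Scheduled 10%. No special measure applies. → 10%.
Line B: rubber-upper → XI.3; rubber-soled → XI.3.1; ankle boots → XI.3.1.1. Scheduled 11%. No special measure applies. → 11%.
Line C: rubber-upper → XI.3; rope-soled → XI.3.2; ankle boots → XI.3.2.2. Scheduled 38%. No special measure applies. → 38%.
Line D: rubber-upper → XI.3; rubber-soled → XI.3.1; ordinary → XI.3.1.2. Scheduled 35%. Westmoor agreement on XI.3.1.2: not wholly obtained. → 35%.
Line E: leather-upper → XI.1; wooden-soled → XI.1.1; ordinary → XI.1.1.2. Scheduled 19%. Umbrial agreement on XI.1.2.2: XI.1.1.2 not covered; Umbrial agreement on XI.1.1: CTH met → 9% available; preferential 9%. → 9%.
Sum: 10% + 11% + 38% + 35% + 9% = 103%.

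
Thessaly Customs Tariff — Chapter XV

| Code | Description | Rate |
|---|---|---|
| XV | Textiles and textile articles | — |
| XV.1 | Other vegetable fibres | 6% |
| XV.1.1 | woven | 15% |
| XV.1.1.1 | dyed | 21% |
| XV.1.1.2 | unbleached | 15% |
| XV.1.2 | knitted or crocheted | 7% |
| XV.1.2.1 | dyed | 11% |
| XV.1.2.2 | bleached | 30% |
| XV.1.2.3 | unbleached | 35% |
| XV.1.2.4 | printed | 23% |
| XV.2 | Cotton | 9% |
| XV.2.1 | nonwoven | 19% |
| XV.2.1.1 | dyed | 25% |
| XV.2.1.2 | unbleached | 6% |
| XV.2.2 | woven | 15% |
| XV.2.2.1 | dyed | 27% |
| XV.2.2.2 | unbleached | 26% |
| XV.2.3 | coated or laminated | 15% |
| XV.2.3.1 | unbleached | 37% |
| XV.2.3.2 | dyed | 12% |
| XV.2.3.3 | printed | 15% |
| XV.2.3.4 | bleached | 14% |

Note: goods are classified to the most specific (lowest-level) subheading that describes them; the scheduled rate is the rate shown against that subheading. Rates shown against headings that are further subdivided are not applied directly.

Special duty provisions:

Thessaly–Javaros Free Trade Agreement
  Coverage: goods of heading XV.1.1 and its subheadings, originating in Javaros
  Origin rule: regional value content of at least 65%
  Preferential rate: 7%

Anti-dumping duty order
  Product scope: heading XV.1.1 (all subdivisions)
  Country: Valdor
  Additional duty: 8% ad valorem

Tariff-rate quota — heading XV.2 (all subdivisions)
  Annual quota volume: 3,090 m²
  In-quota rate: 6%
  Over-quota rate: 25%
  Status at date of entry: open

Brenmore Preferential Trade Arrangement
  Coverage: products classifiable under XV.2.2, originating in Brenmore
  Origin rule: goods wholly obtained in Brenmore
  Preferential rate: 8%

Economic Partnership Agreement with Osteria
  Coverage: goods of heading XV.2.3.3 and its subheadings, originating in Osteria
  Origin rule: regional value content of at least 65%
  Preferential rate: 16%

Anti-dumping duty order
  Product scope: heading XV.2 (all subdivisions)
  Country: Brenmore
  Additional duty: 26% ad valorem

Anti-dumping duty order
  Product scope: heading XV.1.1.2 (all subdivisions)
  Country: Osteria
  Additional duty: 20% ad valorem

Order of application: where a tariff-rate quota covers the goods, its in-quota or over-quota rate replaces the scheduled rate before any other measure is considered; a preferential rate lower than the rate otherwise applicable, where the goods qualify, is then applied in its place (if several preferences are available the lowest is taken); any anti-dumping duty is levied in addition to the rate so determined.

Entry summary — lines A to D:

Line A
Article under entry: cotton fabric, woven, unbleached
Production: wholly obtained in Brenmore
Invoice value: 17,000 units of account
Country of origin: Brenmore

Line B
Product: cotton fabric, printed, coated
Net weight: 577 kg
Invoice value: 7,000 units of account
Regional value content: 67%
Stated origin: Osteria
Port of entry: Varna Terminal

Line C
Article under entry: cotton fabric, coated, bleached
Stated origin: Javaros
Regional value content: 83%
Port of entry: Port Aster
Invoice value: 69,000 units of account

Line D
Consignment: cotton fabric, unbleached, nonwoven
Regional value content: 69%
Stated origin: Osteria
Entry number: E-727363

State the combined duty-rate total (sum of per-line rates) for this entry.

Line A: cotton → XV.2; woven → XV.2.2; unbleached → XV.2.2.2. Scheduled 26%. quota on XV.2 open → in-quota 6%; Brenmore agreement on XV.2.2: wholly obtained → 8% available; preference 8% not lower than 6% → no reduction; anti-dumping (Brenmore, XV.2): +26%; total 6% + 26% = 32%. → 32%.
Line B: cotton → XV.2; coated → XV.2.3; printed → XV.2.3.3. Scheduled 15%. quota on XV.2 open → in-quota 6%; Osteria agreement on XV.2.3.3: RVC ≥ 65% → 16% available; preference 16% not lower than 6% → no reduction. → 6%.
Line C: cotton → XV.2; coated → XV.2.3; bleached → XV.2.3.4. Scheduled 14%. quota on XV.2 open → in-quota 6%; Javaros agreement on XV.1.1: XV.2.3.4 not covered. → 6%.
Line D: cotton → XV.2; nonwoven → XV.2.1; unbleached → XV.2.1.2. Scheduled 6%. quota on XV.2 open → in-quota 6%; Osteria agreement on XV.2.3.3: XV.2.1.2 not covered. → 6%.
Sum: 32% + 6% + 6% + 6% = 50%.

50%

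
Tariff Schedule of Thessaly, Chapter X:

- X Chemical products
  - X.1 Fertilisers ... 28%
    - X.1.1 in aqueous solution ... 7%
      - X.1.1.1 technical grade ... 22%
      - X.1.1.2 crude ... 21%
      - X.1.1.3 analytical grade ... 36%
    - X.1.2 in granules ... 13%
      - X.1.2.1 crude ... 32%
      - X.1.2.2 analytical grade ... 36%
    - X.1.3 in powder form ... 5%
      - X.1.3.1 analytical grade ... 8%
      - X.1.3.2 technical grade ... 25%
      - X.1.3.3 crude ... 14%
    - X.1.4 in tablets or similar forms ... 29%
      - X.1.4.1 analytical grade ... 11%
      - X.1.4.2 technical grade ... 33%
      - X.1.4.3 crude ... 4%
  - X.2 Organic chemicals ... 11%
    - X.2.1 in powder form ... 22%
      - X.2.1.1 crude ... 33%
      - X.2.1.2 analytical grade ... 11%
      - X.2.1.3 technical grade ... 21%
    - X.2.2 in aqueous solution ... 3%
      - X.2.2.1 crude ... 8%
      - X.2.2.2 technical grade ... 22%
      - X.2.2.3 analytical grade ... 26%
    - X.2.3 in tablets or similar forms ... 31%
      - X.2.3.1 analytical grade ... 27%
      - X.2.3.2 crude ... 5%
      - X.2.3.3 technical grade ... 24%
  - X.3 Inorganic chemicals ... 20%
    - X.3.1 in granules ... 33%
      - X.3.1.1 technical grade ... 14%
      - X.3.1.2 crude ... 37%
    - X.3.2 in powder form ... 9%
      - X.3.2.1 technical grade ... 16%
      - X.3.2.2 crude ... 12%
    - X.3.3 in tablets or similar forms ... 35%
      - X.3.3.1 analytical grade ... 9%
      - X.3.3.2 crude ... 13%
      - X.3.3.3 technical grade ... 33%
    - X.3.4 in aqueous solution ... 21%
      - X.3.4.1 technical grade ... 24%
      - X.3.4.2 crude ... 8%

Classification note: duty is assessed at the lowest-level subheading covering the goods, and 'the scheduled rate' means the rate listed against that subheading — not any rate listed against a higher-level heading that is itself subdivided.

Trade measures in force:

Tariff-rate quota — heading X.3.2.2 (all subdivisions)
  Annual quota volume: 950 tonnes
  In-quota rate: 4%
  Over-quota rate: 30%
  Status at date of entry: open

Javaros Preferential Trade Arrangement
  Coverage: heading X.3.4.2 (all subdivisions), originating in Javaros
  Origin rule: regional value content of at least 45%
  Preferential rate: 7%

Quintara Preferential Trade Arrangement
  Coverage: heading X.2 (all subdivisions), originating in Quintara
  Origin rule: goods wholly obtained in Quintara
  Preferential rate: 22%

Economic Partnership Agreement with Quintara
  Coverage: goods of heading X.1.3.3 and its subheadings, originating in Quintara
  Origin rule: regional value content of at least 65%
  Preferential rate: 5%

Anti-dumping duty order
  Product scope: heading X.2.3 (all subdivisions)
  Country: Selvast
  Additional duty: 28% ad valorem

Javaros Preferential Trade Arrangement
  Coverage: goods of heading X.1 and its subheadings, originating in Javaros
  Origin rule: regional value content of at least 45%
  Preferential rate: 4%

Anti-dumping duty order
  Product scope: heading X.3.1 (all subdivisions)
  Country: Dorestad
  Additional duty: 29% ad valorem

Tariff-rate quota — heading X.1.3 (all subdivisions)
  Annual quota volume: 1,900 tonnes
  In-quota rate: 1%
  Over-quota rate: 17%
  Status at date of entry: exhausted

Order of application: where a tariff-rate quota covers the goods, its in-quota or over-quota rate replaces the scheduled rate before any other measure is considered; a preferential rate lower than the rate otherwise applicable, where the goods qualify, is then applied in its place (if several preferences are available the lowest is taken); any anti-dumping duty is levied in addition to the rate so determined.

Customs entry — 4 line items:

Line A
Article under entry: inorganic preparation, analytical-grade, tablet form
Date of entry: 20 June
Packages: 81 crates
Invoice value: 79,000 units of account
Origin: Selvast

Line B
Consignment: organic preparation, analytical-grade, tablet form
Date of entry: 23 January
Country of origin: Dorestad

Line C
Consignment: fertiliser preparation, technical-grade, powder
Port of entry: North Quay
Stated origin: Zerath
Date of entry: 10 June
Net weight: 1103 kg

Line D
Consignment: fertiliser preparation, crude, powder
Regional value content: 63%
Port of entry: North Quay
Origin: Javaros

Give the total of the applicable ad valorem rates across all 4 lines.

57%

Line A: inorganic → X.3; tablet form → X.3.3; analytical-grade → X.3.3.1. Scheduled 9%. No special measure applies. → 9%.
Line B: organic → X.2; tablet form → X.2.3; analytical-grade → X.2.3.1. Scheduled 27%. No special measure applies. → 27%.
Line C: fertiliser → X.1; powder → X.1.3; technical-grade → X.1.3.2. Scheduled 25%. quota on X.1.3 exhausted → over-quota 17%. → 17%.
Line D: fertiliser → X.1; powder → X.1.3; crude → X.1.3.3. Scheduled 14%. quota on X.1.3 exhausted → over-quota 17%; Javaros agreement on X.3.4.2: X.1.3.3 not covered; Javaros agreement on X.1: RVC ≥ 45% → 4% available; preferential 4%. → 4%.
Sum: 9% + 27% + 17% + 4% = 57%.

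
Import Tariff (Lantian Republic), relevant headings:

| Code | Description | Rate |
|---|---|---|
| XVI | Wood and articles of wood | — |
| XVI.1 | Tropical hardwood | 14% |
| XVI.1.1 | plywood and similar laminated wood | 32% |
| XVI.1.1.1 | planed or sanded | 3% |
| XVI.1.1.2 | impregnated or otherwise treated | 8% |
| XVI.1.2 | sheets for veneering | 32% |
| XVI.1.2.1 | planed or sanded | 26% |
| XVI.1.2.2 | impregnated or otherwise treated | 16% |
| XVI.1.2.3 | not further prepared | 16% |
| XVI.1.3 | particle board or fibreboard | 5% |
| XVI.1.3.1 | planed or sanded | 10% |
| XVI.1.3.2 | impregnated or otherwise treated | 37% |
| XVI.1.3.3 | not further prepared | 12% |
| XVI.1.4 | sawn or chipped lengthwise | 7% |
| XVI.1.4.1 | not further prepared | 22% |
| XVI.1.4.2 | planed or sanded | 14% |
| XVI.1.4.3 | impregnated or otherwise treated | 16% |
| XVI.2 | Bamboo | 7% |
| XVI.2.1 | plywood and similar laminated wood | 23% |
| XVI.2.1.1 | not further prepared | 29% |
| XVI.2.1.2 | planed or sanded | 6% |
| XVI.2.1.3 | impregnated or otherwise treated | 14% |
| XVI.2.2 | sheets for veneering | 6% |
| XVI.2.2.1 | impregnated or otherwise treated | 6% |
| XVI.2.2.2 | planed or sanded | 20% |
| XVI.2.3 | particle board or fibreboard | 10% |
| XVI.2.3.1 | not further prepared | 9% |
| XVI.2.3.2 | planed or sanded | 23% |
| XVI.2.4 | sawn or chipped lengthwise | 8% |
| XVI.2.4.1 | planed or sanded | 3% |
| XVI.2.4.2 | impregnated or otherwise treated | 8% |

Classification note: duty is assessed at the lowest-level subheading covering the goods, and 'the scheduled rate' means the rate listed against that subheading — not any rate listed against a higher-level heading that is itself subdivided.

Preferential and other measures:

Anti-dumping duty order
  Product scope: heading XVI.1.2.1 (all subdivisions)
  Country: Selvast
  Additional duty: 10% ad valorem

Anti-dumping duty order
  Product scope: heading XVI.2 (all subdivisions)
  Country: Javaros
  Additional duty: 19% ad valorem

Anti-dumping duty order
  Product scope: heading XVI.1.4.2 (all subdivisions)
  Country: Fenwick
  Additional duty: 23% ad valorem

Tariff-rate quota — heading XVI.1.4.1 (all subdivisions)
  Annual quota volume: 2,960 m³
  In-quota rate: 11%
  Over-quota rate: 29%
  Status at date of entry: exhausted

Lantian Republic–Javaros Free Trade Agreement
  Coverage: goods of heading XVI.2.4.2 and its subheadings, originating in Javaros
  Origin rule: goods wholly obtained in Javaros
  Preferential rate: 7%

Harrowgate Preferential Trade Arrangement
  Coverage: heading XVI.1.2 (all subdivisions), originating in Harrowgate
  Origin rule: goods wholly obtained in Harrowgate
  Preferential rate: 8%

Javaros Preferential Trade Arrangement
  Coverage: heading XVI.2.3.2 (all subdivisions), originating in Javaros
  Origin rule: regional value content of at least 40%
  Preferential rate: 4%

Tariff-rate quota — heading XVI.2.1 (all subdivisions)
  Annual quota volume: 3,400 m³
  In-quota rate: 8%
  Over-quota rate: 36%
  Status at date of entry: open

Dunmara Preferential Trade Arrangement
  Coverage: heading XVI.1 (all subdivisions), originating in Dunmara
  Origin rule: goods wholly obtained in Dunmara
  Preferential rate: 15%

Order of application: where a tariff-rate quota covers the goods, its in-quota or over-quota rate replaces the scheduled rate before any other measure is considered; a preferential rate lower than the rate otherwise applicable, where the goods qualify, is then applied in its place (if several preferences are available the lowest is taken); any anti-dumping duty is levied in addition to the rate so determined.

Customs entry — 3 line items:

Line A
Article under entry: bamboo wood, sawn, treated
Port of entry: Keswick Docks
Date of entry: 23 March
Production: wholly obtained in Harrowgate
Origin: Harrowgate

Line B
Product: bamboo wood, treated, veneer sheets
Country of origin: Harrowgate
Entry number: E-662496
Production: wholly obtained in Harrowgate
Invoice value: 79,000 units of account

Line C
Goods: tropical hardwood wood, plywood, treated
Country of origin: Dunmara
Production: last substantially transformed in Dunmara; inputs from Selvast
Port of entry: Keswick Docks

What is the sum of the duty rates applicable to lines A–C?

22%

Line A: bamboo → XVI.2; sawn → XVI.2.4; treated → XVI.2.4.2. Scheduled 8%. Harrowgate agreement on XVI.1.2: XVI.2.4.2 not covered. → 8%.
Line B: bamboo → XVI.2; veneer sheets → XVI.2.2; treated → XVI.2.2.1. Scheduled 6%. Harrowgate agreement on XVI.1.2: XVI.2.2.1 not covered. → 6%.
Line C: tropical hardwood → XVI.1; plywood → XVI.1.1; treated → XVI.1.1.2. Scheduled 8%. Dunmara agreement on XVI.1: not wholly obtained. → 8%.
Sum: 8% + 6% + 8% = 22%.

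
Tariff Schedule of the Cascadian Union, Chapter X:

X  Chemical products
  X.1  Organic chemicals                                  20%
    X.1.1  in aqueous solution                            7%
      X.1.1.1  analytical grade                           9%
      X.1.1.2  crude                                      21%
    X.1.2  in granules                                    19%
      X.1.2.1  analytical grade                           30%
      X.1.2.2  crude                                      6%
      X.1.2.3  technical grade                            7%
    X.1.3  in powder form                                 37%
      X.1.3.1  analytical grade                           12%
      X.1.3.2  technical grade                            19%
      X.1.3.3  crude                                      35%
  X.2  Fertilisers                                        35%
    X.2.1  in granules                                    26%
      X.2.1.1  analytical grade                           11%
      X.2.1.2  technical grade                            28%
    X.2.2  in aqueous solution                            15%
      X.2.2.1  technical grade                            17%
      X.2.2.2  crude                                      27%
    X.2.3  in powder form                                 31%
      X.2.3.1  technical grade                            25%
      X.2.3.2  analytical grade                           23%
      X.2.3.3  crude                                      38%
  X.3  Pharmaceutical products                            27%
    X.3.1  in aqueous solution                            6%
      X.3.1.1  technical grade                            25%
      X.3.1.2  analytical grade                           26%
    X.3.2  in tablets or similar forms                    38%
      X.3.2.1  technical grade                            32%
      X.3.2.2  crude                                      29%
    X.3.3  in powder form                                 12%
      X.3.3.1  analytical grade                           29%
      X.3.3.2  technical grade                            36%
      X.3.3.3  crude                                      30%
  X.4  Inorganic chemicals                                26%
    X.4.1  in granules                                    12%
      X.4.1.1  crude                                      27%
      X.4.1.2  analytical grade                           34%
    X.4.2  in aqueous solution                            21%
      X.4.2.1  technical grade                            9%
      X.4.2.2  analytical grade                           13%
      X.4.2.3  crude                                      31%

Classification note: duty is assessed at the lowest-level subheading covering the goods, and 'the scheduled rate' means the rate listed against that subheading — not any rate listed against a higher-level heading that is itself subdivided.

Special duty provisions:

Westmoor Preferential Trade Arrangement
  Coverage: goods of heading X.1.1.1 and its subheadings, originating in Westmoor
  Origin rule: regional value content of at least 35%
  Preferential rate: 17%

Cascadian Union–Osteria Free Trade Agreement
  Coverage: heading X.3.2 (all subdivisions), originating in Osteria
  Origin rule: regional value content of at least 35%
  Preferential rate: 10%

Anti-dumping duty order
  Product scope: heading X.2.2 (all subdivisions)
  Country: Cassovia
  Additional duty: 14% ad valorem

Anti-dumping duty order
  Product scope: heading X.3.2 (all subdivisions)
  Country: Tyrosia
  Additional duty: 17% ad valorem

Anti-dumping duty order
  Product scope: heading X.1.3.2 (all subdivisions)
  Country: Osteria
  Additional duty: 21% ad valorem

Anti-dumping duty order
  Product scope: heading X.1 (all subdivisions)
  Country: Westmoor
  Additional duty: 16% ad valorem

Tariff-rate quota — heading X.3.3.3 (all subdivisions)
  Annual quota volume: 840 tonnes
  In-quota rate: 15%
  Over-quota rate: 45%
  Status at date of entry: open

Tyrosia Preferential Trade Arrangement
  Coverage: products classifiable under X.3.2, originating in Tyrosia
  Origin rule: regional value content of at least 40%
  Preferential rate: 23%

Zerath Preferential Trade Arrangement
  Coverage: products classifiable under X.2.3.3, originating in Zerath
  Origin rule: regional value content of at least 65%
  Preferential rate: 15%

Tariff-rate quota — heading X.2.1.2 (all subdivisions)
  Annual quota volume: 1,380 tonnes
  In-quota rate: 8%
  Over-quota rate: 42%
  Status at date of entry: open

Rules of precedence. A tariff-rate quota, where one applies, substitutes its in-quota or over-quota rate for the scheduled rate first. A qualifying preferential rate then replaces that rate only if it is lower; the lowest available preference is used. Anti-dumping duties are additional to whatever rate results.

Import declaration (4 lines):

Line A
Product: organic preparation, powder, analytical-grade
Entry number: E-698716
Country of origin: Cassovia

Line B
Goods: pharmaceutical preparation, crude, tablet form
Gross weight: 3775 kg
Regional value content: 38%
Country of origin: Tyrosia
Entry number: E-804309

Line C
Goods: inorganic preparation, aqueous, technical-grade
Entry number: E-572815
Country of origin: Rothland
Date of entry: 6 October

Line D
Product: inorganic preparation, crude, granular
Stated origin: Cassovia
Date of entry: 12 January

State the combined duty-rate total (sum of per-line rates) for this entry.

Line A: organic → X.1; powder → X.1.3; analytical-grade → X.1.3.1. Scheduled 12%. No special measure applies. → 12%.
Line B: pharmaceutical → X.3; tablet form → X.3.2; crude → X.3.2.2. Scheduled 29%. Tyrosia agreement on X.3.2: RVC < 40%; anti-dumping (Tyrosia, X.3.2): +17%; total 29% + 17% = 46%. → 46%.
Line C: inorganic → X.4; aqueous → X.4.2; technical-grade → X.4.2.1. Scheduled 9%. No special measure applies. → 9%.
Line D: inorganic → X.4; granular → X.4.1; crude → X.4.1.1. Scheduled 27%. No special measure applies. → 27%.
Sum: 12% + 46% + 9% + 27% = 94%.

94%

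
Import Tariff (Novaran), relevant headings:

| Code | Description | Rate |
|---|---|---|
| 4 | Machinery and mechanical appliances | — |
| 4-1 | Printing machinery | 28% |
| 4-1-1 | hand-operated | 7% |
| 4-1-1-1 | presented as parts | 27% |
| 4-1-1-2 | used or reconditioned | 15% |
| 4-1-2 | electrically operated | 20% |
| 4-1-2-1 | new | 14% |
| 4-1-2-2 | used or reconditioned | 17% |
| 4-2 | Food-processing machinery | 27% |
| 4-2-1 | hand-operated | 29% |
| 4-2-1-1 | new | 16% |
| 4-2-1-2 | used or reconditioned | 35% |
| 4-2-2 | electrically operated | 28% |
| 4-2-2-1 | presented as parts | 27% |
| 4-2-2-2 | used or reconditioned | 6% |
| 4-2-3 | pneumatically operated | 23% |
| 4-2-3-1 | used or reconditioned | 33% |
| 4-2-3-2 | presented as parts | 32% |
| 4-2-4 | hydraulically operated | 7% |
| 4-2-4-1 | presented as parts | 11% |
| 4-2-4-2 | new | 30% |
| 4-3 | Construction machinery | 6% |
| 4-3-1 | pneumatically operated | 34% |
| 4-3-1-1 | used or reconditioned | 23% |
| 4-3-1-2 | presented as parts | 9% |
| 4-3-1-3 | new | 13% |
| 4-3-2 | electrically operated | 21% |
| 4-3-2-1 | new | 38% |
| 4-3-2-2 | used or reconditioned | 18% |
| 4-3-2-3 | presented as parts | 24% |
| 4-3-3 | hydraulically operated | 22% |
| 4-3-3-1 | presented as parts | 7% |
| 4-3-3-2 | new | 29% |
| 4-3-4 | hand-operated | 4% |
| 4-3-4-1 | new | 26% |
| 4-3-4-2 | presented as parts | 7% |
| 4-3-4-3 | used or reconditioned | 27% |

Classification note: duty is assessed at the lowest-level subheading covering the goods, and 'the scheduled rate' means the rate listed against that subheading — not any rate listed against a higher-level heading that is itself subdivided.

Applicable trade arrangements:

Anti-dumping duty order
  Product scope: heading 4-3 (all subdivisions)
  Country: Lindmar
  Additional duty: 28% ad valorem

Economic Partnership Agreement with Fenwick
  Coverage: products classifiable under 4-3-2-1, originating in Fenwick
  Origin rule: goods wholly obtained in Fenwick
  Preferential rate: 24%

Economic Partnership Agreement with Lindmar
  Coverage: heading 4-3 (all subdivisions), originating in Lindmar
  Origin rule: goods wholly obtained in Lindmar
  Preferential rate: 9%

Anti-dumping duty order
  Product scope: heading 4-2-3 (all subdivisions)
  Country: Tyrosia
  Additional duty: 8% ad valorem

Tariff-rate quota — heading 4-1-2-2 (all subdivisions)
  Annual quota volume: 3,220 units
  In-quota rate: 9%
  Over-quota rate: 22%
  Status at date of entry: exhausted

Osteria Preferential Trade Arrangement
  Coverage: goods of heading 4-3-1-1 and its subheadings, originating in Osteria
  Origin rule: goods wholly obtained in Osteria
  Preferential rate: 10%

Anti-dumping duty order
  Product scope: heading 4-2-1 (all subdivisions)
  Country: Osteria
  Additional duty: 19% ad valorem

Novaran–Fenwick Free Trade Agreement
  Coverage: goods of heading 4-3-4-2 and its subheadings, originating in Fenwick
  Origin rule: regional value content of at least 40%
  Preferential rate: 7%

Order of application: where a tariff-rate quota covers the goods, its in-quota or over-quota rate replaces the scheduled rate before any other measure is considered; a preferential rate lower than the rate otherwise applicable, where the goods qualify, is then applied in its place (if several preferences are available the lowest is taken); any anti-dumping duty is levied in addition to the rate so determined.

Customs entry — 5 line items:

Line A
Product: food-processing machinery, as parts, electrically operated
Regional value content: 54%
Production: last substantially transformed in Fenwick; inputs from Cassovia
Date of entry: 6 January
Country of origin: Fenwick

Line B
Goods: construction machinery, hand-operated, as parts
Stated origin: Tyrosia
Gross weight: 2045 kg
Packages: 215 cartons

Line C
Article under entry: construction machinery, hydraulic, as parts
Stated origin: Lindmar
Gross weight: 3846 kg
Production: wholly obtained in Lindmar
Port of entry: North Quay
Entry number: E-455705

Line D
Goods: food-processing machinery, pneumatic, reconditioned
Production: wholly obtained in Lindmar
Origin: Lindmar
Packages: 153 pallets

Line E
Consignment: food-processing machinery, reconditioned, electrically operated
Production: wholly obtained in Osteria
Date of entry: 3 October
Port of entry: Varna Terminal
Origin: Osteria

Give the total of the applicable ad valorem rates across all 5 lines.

108%

Line A: food-processing → 4-2; electrically operated → 4-2-2; as parts → 4-2-2-1. Scheduled 27%. Fenwick agreement on 4-3-2-1: 4-2-2-1 not covered; Fenwick agreement on 4-3-4-2: 4-2-2-1 not covered. → 27%.
Line B: construction → 4-3; hand-operated → 4-3-4; as parts → 4-3-4-2. Scheduled 7%. No special measure applies. → 7%.
Line C: construction → 4-3; hydraulic → 4-3-3; as parts → 4-3-3-1. Scheduled 7%. Lindmar agreement on 4-3: wholly obtained → 9% available; preference 9% not lower than 7% → no reduction; anti-dumping (Lindmar, 4-3): +28%; total 7% + 28% = 35%. → 35%.
Line D: food-processing → 4-2; pneumatic → 4-2-3; reconditioned → 4-2-3-1. Scheduled 33%. Lindmar agreement on 4-3: 4-2-3-1 not covered. → 33%.
Line E: food-processing → 4-2; electrically operated → 4-2-2; reconditioned → 4-2-2-2. Scheduled 6%. Osteria agreement on 4-3-1-1: 4-2-2-2 not covered. → 6%.
Sum: 27% + 7% + 35% + 33% + 6% = 108%.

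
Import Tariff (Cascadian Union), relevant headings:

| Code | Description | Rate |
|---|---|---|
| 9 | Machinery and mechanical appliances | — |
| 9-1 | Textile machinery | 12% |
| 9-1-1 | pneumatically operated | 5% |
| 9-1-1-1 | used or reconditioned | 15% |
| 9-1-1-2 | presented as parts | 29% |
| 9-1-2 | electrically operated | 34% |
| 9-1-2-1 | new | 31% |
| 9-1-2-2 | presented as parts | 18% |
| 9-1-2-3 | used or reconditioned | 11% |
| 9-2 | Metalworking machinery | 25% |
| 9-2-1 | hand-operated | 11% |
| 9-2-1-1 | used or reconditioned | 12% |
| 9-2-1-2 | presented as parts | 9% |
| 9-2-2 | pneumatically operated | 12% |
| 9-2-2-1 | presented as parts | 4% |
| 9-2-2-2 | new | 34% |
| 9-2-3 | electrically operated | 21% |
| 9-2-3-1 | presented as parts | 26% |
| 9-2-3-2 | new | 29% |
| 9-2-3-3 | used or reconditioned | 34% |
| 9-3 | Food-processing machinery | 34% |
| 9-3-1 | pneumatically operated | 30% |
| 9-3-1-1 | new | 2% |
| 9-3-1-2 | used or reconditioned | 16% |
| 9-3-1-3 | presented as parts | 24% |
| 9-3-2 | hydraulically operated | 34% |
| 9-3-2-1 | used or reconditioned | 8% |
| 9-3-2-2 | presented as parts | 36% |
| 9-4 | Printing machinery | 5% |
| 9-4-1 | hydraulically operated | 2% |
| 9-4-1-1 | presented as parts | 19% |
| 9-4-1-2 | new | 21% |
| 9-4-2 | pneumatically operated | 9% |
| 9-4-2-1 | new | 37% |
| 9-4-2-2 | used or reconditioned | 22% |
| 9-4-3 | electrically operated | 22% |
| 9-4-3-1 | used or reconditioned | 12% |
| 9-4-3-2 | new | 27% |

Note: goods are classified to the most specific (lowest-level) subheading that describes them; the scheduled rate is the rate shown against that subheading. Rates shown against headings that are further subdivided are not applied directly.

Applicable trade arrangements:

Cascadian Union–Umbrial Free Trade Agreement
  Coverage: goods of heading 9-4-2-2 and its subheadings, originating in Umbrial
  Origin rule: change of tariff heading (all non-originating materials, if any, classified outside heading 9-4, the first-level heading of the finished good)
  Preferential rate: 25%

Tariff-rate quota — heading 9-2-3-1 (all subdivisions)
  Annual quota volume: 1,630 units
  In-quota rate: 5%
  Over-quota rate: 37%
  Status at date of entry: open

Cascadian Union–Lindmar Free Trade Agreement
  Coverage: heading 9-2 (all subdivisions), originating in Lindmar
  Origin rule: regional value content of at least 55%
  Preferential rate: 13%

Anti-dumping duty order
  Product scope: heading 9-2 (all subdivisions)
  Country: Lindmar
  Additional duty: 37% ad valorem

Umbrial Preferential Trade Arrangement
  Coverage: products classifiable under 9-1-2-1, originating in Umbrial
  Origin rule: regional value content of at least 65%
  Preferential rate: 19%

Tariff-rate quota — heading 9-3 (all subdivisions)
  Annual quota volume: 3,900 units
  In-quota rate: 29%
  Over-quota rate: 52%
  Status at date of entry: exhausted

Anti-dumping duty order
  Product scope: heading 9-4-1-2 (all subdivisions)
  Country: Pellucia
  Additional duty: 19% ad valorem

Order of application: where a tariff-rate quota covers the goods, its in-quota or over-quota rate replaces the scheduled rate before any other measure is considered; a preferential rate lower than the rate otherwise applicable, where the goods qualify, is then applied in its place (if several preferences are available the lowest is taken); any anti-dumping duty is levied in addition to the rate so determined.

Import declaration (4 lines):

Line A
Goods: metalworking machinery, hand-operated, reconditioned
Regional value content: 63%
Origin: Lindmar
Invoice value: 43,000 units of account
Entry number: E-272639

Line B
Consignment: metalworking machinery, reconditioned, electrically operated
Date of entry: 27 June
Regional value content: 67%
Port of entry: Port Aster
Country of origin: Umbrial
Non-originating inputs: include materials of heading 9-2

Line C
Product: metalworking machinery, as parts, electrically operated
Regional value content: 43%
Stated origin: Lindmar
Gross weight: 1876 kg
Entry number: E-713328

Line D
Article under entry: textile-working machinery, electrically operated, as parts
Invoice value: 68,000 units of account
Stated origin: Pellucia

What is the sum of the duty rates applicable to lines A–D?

143%

Line A: metalworking → 9-2; hand-operated → 9-2-1; reconditioned → 9-2-1-1. Scheduled 12%. Lindmar agreement on 9-2: RVC ≥ 55% → 13% available; preference 13% not lower than 12% → no reduction; anti-dumping (Lindmar, 9-2): +37%; total 12% + 37% = 49%. → 49%.
Line B: metalworking → 9-2; electrically operated → 9-2-3; reconditioned → 9-2-3-3. Scheduled 34%. Umbrial agreement on 9-4-2-2: 9-2-3-3 not covered; Umbrial agreement on 9-1-2-1: 9-2-3-3 not covered. → 34%.
Line C: metalworking → 9-2; electrically operated → 9-2-3; as parts → 9-2-3-1. Scheduled 26%. quota on 9-2-3-1 open → in-quota 5%; Lindmar agreement on 9-2: RVC < 55%; anti-dumping (Lindmar, 9-2): +37%; total 5% + 37% = 42%. → 42%.
Line D: textile-working → 9-1; electrically operated → 9-1-2; as parts → 9-1-2-2. Scheduled 18%. No special measure applies. → 18%.
Sum: 49% + 34% + 42% + 18% = 143%.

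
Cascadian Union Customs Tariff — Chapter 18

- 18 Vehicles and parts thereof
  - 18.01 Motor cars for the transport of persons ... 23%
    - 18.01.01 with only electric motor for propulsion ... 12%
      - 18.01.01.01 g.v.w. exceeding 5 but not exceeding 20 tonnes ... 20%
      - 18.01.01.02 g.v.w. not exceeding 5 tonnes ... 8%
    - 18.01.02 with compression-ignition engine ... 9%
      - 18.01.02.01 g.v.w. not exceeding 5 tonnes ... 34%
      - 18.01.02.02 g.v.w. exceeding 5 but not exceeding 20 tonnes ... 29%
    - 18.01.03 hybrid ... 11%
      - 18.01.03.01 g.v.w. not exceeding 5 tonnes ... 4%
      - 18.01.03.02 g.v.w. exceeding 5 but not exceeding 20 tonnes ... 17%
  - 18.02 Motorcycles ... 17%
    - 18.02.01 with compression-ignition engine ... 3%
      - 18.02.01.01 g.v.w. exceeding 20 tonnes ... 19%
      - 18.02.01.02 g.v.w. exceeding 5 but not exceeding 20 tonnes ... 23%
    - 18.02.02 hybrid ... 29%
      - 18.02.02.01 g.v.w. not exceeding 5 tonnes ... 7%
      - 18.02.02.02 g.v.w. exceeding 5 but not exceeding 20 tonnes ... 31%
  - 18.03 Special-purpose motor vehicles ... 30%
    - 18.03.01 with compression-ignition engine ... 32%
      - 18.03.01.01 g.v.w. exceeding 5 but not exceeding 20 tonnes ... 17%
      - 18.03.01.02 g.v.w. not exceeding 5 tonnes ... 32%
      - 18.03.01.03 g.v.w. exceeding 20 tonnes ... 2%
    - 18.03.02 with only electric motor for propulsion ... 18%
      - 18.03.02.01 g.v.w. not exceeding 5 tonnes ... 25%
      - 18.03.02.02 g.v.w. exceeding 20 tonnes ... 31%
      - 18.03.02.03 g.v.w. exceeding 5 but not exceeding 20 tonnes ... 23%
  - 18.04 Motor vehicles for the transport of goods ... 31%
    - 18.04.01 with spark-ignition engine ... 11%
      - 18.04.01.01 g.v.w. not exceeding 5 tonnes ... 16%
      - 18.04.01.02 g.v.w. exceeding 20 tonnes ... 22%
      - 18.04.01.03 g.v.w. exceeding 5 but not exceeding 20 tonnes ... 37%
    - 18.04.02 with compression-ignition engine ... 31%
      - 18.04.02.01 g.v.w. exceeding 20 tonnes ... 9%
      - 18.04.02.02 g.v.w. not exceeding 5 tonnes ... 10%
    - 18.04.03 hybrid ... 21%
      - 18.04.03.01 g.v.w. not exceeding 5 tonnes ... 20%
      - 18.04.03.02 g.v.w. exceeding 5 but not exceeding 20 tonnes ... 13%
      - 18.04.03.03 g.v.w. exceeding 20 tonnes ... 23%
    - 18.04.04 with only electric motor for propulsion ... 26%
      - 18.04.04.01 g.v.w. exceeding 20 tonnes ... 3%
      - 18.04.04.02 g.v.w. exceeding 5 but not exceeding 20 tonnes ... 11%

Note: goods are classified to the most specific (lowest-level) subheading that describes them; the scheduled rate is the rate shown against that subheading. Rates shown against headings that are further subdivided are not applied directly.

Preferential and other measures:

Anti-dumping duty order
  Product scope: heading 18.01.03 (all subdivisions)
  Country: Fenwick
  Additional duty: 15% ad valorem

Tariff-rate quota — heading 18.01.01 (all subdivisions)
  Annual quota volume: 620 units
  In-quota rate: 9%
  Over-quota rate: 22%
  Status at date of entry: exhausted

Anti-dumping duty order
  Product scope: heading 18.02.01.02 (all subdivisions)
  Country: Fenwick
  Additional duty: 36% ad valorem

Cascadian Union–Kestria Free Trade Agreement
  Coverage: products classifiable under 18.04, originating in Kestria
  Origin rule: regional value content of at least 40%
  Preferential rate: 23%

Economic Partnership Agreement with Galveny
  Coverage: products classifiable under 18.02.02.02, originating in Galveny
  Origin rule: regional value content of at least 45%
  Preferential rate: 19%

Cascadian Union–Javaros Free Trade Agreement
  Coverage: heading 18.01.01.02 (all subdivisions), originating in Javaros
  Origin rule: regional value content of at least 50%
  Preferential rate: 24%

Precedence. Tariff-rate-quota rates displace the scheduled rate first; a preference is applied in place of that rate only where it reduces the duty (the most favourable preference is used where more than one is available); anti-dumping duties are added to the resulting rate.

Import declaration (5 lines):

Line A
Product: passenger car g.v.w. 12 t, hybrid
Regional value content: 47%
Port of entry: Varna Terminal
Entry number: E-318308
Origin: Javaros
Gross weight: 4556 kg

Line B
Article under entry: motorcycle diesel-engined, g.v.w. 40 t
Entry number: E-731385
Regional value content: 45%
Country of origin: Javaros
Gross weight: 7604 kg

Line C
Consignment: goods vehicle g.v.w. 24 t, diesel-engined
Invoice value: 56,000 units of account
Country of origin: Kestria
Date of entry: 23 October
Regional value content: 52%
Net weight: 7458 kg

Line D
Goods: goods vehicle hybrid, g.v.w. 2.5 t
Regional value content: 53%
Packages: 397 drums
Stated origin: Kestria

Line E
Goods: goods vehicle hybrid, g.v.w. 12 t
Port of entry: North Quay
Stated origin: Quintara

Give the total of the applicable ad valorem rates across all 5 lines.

78%

Line A: passenger car → 18.01; hybrid → 18.01.03; g.v.w. 12 t → 18.01.03.02. Scheduled 17%. Javaros agreement on 18.01.01.02: 18.01.03.02 not covered. → 17%.
Line B: motorcycle → 18.02; diesel-engined → 18.02.01; g.v.w. 40 t → 18.02.01.01. Scheduled 19%. Javaros agreement on 18.01.01.02: 18.02.01.01 not covered. → 19%.
Line C: goods vehicle → 18.04; diesel-engined → 18.04.02; g.v.w. 24 t → 18.04.02.01. Scheduled 9%. Kestria agreement on 18.04: RVC ≥ 40% → 23% available; preference 23% not lower than 9% → no reduction. → 9%.
Line D: goods vehicle → 18.04; hybrid → 18.04.03; g.v.w. 2.5 t → 18.04.03.01. Scheduled 20%. Kestria agreement on 18.04: RVC ≥ 40% → 23% available; preference 23% not lower than 20% → no reduction. → 20%.
Line E: goods vehicle → 18.04; hybrid → 18.04.03; g.v.w. 12 t → 18.04.03.02. Scheduled 13%. No special measure applies. → 13%.
Sum: 17% + 19% + 9% + 20% + 13% = 78%.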